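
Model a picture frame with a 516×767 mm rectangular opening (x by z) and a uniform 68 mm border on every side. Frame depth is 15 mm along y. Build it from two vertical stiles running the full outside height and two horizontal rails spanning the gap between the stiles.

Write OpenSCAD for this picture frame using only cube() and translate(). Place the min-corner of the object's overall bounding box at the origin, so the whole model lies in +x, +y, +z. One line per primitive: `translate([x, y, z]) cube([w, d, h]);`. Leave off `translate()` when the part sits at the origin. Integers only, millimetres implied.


cube([68, 15, 903]);
translate([584, 0, 0]) cube([68, 15, 903]);
translate([68, 0, 0]) cube([516, 15, 68]);
translate([68, 0, 835]) cube([516, 15, 68]);


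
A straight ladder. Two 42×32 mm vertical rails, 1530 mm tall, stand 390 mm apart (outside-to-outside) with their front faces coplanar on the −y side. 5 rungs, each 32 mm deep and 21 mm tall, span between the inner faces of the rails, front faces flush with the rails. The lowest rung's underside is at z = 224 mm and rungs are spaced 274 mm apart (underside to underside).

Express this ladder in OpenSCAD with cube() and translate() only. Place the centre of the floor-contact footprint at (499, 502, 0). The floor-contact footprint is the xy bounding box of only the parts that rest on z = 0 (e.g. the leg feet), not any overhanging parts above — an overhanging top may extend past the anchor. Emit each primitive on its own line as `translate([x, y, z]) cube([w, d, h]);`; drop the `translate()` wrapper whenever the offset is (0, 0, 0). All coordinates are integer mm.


// rung span = 390 - 2*42 = 306
// rung[k] z = 224 + k*274
translate([304, 486, 0]) cube([42, 32, 1530]);
translate([652, 486, 0]) cube([42, 32, 1530]);
translate([346, 486, 224]) cube([306, 32, 21]);
translate([346, 486, 498]) cube([306, 32, 21]);
translate([346, 486, 772]) cube([306, 32, 21]);
translate([346, 486, 1046]) cube([306, 32, 21]);
translate([346, 486, 1320]) cube([306, 32, 21]);


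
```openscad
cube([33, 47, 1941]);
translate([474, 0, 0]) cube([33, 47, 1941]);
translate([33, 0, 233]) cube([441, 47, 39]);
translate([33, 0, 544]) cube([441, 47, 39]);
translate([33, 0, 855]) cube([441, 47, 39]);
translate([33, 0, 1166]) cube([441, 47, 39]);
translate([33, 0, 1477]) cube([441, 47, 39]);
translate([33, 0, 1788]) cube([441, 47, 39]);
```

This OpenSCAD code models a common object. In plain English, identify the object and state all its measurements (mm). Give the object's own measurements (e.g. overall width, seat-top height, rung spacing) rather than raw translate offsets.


A straight ladder. Two 33×47 mm vertical rails, 1941 mm tall, stand 507 mm apart (outside-to-outside) with their front faces coplanar on the −y side. 6 rungs, each 47 mm deep and 39 mm tall, span between the inner faces of the rails, front faces flush with the rails. The lowest rung's underside is at z = 233 mm and rungs are spaced 311 mm apart (underside to underside).


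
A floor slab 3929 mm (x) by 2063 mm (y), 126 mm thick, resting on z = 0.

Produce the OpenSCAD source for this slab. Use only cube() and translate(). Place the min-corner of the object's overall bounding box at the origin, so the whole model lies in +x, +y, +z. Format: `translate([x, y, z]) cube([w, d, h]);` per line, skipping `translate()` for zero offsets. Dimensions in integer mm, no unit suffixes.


cube([3929, 2063, 126]);


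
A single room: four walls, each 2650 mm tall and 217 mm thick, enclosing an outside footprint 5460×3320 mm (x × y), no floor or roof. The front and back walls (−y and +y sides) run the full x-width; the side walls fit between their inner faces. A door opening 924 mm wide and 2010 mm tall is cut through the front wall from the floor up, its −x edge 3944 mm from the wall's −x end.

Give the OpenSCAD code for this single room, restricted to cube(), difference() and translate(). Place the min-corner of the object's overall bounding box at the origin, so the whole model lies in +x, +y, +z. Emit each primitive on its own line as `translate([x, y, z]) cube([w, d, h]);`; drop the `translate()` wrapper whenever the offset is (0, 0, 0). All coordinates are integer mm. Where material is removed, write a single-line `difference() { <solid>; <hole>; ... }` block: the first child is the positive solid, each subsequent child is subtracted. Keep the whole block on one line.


difference() { cube([5460, 217, 2650]); translate([3944, 0, 0]) cube([924, 217, 2010]); }
translate([0, 3103, 0]) cube([5460, 217, 2650]);
translate([0, 217, 0]) cube([217, 2886, 2650]);
translate([5243, 217, 0]) cube([217, 2886, 2650]);


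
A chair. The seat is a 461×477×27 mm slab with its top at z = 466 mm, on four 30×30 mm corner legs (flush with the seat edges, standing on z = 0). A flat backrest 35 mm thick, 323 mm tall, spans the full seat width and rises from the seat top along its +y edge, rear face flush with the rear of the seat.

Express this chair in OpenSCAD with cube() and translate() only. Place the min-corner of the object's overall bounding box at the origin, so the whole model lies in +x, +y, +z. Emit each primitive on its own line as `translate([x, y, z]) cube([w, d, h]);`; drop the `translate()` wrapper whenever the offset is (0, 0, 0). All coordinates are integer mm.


translate([0, 0, 439]) cube([461, 477, 27]);
cube([30, 30, 439]);
translate([431, 0, 0]) cube([30, 30, 439]);
translate([0, 447, 0]) cube([30, 30, 439]);
translate([431, 447, 0]) cube([30, 30, 439]);
translate([0, 442, 466]) cube([461, 35, 323]);


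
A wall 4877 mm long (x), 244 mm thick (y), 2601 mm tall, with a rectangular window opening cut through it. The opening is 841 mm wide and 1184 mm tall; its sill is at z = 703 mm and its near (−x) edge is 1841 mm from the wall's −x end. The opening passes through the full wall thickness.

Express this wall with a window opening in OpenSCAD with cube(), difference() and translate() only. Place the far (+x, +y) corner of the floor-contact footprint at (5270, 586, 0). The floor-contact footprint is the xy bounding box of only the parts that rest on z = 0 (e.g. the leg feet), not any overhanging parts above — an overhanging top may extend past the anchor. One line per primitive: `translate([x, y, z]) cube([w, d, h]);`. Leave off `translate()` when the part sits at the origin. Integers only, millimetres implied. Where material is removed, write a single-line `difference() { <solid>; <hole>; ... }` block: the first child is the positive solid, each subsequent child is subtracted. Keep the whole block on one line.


difference() { translate([393, 342, 0]) cube([4877, 244, 2601]); translate([2234, 342, 703]) cube([841, 244, 1184]); }


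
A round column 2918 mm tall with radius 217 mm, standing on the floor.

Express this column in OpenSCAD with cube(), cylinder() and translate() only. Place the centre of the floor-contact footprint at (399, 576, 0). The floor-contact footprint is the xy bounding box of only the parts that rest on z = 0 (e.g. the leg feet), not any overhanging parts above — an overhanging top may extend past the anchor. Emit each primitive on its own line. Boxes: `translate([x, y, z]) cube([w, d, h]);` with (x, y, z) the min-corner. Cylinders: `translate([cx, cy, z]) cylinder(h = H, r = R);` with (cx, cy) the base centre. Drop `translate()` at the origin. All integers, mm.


translate([399, 576, 0]) cylinder(h = 2918, r = 217);


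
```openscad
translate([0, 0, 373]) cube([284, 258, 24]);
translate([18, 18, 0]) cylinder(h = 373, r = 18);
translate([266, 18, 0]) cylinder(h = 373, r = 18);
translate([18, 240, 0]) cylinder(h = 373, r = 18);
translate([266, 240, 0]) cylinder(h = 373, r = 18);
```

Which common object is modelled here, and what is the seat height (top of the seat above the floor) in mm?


A stool. The seat height is 397 mm.

A 284×258×24 slab at z = 373 on four corner cylinders — a stool. The seat top is 373 + 24 = 397 mm.


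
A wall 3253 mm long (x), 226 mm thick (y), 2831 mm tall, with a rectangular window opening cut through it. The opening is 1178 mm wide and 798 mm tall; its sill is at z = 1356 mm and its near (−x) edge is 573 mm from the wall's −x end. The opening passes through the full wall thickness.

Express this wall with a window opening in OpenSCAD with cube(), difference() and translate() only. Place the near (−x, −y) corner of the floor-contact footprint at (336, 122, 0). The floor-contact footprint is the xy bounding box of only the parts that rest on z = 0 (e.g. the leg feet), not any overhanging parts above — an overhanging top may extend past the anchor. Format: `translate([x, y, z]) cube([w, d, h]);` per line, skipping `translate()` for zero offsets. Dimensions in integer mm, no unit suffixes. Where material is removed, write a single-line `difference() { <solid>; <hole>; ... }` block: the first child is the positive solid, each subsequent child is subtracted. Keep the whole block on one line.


difference() { translate([336, 122, 0]) cube([3253, 226, 2831]); translate([909, 122, 1356]) cube([1178, 226, 798]); }


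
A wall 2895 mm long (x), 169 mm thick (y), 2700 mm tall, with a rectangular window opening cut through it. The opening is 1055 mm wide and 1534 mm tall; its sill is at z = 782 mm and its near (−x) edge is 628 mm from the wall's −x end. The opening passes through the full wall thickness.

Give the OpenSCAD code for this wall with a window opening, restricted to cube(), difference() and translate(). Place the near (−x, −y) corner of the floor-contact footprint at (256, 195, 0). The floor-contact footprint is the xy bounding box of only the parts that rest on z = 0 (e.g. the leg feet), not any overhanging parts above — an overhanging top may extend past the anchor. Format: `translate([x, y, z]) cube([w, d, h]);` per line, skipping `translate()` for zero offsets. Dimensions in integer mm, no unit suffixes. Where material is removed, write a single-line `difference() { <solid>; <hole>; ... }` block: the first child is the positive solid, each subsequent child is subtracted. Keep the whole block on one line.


difference() { translate([256, 195, 0]) cube([2895, 169, 2700]); translate([884, 195, 782]) cube([1055, 169, 1534]); }


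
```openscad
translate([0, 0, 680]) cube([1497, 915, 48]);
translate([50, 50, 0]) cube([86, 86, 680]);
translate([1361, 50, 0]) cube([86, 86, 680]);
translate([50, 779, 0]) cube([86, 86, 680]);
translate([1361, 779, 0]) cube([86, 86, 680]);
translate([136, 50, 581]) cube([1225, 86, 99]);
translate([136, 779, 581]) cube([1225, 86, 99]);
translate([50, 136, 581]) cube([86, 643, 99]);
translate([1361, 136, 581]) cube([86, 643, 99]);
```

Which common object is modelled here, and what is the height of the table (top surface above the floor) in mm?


A table. The table height is 728 mm.

A 1497×915×48 slab sits at z = 680 on four 86 mm square posts — a table. The top surface is at 680 + 48 = 728 mm.


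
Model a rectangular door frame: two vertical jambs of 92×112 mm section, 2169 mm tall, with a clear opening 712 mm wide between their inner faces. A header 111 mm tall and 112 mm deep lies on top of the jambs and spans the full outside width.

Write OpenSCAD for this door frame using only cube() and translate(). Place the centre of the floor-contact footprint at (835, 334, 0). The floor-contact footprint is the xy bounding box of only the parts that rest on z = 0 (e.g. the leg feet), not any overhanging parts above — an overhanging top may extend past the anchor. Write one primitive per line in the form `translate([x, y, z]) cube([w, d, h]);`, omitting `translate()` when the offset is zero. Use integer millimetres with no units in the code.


translate([387, 278, 0]) cube([92, 112, 2169]);
translate([1191, 278, 0]) cube([92, 112, 2169]);
translate([387, 278, 2169]) cube([896, 112, 111]);


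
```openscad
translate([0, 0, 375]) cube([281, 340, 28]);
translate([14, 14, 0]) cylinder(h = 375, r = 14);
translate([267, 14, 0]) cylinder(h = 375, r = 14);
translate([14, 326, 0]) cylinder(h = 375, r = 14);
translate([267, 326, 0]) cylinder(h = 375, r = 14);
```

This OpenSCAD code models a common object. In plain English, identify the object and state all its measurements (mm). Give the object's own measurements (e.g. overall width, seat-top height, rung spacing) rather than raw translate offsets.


A four-legged stool. The seat is a 281×340×28 mm slab whose top surface is at z = 403 mm; four round legs, each 28 mm in diameter, run from the floor (z = 0) to the underside of the seat, each leg's axis is inset half a diameter from the nearest pair of seat edges (so the leg's bounding box is flush with the corner).


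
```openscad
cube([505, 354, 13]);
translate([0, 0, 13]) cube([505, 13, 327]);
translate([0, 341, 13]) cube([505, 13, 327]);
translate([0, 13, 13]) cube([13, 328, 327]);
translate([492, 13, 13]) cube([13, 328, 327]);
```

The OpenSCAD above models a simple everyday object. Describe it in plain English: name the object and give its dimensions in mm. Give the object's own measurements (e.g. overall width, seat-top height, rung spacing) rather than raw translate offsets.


An open-topped rectangular box: outside dimensions 505×354×340 mm, with a uniform wall and base thickness of 13 mm. The base is a full 505×354 slab on the floor; four walls sit on top of the base. The front and back walls (the −y and +y sides) span the full width; the two side walls fit between them.


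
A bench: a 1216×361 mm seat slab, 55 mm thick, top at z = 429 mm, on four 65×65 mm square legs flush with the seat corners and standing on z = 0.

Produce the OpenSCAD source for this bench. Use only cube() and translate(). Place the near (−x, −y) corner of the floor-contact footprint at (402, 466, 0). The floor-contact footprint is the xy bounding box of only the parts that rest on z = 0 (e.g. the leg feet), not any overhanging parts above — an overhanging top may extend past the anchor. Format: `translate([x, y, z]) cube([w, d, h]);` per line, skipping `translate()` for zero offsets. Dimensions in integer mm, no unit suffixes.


translate([402, 466, 374]) cube([1216, 361, 55]);
translate([402, 466, 0]) cube([65, 65, 374]);
translate([402, 762, 0]) cube([65, 65, 374]);
translate([1553, 466, 0]) cube([65, 65, 374]);
translate([1553, 762, 0]) cube([65, 65, 374]);


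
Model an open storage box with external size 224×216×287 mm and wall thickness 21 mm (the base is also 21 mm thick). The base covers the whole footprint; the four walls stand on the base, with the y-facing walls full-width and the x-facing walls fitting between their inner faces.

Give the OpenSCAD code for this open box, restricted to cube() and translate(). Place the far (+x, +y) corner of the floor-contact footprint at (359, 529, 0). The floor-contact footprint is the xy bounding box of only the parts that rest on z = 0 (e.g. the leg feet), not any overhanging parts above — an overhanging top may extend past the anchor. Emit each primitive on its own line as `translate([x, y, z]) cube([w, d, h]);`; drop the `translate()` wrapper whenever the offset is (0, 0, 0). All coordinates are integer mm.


translate([135, 313, 0]) cube([224, 216, 21]);
translate([135, 313, 21]) cube([224, 21, 266]);
translate([135, 508, 21]) cube([224, 21, 266]);
translate([135, 334, 21]) cube([21, 174, 266]);
translate([338, 334, 21]) cube([21, 174, 266]);


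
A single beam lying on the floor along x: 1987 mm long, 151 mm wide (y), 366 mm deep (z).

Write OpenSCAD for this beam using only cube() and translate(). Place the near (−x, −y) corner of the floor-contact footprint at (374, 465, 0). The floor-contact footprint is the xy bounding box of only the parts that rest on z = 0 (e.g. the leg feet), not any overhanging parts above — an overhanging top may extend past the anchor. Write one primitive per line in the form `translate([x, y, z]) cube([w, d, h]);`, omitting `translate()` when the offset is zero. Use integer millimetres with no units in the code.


translate([374, 465, 0]) cube([1987, 151, 366]);


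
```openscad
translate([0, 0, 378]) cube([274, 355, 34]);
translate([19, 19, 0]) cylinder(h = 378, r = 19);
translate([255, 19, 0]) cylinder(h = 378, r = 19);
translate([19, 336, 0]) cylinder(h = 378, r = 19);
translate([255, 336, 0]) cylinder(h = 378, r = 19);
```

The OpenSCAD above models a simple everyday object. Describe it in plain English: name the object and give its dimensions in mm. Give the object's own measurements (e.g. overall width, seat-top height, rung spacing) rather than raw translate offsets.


A four-legged stool. The seat is a 274×355×34 mm slab whose top surface is at z = 412 mm; four round legs, each 38 mm in diameter, run from the floor (z = 0) to the underside of the seat, each leg's axis is inset half a diameter from the nearest pair of seat edges (so the leg's bounding box is flush with the corner).


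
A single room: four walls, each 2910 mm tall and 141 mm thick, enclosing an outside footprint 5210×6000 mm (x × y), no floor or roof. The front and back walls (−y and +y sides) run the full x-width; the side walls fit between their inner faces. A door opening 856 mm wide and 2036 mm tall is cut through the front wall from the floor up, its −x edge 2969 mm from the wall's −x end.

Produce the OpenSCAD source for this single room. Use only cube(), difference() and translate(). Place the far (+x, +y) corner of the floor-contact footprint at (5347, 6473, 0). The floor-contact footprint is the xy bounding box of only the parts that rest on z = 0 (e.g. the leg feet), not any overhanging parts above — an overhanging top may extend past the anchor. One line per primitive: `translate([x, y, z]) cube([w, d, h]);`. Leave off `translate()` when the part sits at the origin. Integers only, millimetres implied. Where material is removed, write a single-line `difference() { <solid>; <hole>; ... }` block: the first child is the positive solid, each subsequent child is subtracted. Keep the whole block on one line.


difference() { translate([137, 473, 0]) cube([5210, 141, 2910]); translate([3106, 473, 0]) cube([856, 141, 2036]); }
translate([137, 6332, 0]) cube([5210, 141, 2910]);
translate([137, 614, 0]) cube([141, 5718, 2910]);
translate([5206, 614, 0]) cube([141, 5718, 2910]);


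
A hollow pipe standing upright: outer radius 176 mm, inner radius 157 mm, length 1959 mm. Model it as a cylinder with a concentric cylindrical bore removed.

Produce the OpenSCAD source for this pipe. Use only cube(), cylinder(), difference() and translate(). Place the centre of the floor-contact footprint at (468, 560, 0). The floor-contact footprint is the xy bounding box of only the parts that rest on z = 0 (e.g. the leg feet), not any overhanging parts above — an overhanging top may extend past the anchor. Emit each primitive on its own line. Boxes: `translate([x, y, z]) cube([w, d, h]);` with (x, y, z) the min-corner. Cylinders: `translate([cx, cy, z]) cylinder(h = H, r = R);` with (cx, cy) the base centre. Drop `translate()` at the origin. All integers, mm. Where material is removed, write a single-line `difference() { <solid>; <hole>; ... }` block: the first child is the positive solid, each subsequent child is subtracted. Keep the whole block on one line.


difference() { translate([468, 560, 0]) cylinder(h = 1959, r = 176); translate([468, 560, 0]) cylinder(h = 1959, r = 157); }


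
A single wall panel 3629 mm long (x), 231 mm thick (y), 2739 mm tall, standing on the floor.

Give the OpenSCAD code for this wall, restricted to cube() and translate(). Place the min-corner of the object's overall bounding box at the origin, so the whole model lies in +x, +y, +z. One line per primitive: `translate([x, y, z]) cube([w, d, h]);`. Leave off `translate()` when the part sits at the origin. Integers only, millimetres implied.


cube([3629, 231, 2739]);


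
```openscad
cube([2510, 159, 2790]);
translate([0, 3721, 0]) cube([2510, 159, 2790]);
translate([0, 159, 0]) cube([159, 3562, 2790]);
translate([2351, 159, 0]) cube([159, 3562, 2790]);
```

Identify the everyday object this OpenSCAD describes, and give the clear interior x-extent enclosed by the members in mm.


A house (or room) frame. The interior width is 2192 mm.

Four 2790 mm walls enclosing a rectangle with no floor or roof — a room or house frame. Outside width is 2510 mm and wall thickness is 159 mm, so the interior width is 2510 − 2 × 159 = 2192 mm.


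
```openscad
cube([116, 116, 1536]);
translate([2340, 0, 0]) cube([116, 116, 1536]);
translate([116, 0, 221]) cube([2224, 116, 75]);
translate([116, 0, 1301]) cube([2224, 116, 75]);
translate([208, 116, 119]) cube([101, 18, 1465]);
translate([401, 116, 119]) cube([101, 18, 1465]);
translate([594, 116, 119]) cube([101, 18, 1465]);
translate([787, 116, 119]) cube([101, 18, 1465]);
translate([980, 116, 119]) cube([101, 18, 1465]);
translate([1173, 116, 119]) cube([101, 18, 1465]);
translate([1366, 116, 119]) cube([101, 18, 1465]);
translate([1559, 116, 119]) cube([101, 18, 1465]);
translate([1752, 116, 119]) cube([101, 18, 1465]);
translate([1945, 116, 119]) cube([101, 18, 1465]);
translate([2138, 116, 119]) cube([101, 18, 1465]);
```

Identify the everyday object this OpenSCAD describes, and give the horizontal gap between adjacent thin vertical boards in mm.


A fence section. The picket gap is 92 mm.

Two posts, two rails, 11 pickets — a fence section. Span 2224 mm holds 11 pickets of 101 mm with 12 equal gaps: ⌊(2224 − 11·101) / 12⌋ = 92 mm.


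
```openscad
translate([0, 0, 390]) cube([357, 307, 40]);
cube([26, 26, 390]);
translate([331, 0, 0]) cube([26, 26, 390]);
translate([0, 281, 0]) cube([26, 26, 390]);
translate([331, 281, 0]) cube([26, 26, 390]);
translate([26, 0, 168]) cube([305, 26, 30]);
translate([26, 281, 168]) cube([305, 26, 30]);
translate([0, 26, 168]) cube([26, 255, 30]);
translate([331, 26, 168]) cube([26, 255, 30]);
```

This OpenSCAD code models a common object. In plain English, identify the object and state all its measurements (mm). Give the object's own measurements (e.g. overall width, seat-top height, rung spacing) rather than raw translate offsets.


A simple wooden stool: a rectangular seat 357 mm (x) by 307 mm (y), 40 mm thick, top face at z = 430 mm, on four square legs, each 26×26 mm in cross-section. The legs rest on z = 0, each flush with a corner of the seat. Four stretchers, 26 mm wide and 30 mm tall, connect adjacent legs with their undersides at z = 168 mm, each running between the inner faces of the legs it joins and aligned with the legs' outer faces on the other axis.


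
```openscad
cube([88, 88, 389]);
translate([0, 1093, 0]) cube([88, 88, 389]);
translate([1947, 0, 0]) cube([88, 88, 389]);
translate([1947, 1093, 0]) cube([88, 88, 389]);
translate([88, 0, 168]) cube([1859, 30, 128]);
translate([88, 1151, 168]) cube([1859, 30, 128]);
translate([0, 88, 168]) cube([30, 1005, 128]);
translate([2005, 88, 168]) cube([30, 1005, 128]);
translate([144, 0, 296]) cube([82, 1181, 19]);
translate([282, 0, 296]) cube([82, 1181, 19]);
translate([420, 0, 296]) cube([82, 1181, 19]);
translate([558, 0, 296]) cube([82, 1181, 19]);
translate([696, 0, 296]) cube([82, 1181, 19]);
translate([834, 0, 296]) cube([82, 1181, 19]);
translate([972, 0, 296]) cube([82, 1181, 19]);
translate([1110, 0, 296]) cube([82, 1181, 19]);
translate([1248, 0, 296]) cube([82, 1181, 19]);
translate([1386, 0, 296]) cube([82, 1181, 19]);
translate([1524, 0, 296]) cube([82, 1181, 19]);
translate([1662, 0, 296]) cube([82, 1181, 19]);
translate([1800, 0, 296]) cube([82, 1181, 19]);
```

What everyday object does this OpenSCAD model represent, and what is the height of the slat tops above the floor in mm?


A bed frame. The slat-top height is 315 mm.

Four posts, four rails, and a row of slats — a bed frame. Slats sit on the rails at z = 168 + 128 = 296; with slat thickness 19, the top is 315 mm.


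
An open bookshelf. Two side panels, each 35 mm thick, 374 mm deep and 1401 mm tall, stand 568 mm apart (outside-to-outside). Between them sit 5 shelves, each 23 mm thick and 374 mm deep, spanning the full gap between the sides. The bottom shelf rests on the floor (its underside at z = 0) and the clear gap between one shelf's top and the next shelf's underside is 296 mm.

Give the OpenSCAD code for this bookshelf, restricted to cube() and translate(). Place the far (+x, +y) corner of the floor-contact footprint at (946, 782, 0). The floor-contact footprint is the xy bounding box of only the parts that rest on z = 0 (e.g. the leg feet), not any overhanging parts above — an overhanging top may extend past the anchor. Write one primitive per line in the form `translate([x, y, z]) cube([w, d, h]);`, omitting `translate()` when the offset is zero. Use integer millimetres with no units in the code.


translate([378, 408, 0]) cube([35, 374, 1401]);
translate([911, 408, 0]) cube([35, 374, 1401]);
translate([413, 408, 0]) cube([498, 374, 23]);
translate([413, 408, 319]) cube([498, 374, 23]);
translate([413, 408, 638]) cube([498, 374, 23]);
translate([413, 408, 957]) cube([498, 374, 23]);
translate([413, 408, 1276]) cube([498, 374, 23]);


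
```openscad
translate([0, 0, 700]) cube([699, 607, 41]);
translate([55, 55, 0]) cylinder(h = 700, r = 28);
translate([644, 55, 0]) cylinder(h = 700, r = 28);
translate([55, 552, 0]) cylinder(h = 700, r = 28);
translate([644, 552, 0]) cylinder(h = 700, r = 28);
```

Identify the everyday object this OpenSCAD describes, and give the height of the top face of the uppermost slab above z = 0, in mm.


A table. The table height is 741 mm.

A 699×607×41 slab sits at z = 700 on four Ø56 mm round legs — a table. The top surface is at 700 + 41 = 741 mm.


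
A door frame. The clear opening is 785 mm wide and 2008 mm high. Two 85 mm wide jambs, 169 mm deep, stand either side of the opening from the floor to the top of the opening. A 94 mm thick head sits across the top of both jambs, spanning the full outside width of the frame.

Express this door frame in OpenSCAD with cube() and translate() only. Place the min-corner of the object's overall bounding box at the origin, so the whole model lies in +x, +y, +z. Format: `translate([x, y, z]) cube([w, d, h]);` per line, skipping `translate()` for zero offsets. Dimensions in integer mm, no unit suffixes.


cube([85, 169, 2008]);
translate([870, 0, 0]) cube([85, 169, 2008]);
translate([0, 0, 2008]) cube([955, 169, 94]);


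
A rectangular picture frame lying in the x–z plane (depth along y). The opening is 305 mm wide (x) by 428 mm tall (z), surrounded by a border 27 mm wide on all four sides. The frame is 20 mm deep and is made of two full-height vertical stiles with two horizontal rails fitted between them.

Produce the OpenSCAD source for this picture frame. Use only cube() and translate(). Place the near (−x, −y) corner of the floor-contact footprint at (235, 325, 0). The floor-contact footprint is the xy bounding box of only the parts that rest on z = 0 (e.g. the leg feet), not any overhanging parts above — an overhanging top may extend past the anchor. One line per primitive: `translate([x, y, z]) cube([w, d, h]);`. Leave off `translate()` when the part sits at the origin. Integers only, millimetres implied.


translate([235, 325, 0]) cube([27, 20, 482]);
translate([567, 325, 0]) cube([27, 20, 482]);
translate([262, 325, 0]) cube([305, 20, 27]);
translate([262, 325, 455]) cube([305, 20, 27]);


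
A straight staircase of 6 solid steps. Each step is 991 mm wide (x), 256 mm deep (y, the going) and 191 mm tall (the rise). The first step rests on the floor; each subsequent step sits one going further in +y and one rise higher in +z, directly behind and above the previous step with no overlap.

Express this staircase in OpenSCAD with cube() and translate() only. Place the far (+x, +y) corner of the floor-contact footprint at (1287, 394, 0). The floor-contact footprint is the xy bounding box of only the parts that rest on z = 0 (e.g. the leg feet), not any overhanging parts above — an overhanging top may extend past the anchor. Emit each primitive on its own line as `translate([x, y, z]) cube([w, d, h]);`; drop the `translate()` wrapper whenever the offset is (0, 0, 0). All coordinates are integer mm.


translate([296, 138, 0]) cube([991, 256, 191]);
translate([296, 394, 191]) cube([991, 256, 191]);
translate([296, 650, 382]) cube([991, 256, 191]);
translate([296, 906, 573]) cube([991, 256, 191]);
translate([296, 1162, 764]) cube([991, 256, 191]);
translate([296, 1418, 955]) cube([991, 256, 191]);


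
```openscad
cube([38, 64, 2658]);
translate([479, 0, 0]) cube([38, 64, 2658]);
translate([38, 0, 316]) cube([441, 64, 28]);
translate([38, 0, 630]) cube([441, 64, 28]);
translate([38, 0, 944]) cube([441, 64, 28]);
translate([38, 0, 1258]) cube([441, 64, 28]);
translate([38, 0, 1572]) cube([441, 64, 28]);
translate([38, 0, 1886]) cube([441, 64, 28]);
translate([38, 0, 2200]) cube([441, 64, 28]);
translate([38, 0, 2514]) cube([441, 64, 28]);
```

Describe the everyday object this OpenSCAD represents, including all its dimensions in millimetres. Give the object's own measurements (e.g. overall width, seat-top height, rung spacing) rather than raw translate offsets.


A straight ladder. Two 38×64 mm vertical rails, 2658 mm tall, stand 517 mm apart (outside-to-outside) with their front faces coplanar on the −y side. 8 rungs, each 64 mm deep and 28 mm tall, span between the inner faces of the rails, front faces flush with the rails. The lowest rung's underside is at z = 316 mm and rungs are spaced 314 mm apart (underside to underside).


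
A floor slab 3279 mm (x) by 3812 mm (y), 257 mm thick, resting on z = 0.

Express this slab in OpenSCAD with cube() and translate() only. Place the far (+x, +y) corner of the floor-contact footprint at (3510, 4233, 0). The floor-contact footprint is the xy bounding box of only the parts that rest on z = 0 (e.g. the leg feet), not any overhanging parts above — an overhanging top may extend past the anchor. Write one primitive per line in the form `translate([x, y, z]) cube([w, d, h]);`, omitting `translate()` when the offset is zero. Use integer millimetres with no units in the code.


translate([231, 421, 0]) cube([3279, 3812, 257]);


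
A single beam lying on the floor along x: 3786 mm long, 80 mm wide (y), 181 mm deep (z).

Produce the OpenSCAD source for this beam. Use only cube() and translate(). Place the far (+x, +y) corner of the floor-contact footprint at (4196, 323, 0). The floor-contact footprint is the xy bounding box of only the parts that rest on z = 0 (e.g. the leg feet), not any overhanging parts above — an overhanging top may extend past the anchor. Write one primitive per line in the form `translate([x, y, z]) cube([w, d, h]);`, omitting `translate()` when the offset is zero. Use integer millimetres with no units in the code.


translate([410, 243, 0]) cube([3786, 80, 181]);


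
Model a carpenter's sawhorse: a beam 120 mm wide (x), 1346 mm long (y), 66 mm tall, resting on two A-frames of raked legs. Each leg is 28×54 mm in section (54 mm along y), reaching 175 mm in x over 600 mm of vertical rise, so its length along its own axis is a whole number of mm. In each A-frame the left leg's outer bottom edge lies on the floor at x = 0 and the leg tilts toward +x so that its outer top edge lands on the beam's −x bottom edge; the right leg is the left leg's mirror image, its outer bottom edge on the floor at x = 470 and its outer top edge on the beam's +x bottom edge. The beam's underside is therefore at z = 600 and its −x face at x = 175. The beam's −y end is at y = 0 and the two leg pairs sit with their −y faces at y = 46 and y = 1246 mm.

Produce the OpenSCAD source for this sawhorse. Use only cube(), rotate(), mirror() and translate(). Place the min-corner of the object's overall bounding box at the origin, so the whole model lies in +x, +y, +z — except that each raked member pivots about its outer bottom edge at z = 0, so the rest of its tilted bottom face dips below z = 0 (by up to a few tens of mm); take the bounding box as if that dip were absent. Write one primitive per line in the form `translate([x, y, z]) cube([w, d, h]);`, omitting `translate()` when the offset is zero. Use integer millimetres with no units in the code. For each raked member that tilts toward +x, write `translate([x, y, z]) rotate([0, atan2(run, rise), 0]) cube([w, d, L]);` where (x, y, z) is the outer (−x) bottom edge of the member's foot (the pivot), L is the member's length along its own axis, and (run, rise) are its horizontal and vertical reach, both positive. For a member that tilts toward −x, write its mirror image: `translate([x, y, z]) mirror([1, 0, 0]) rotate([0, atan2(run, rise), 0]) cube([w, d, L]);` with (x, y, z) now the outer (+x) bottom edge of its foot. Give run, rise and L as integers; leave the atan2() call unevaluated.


translate([175, 0, 600]) cube([120, 1346, 66]);
translate([0, 46, 0]) rotate([0, atan2(175, 600), 0]) cube([28, 54, 625]);
translate([470, 46, 0]) mirror([1, 0, 0]) rotate([0, atan2(175, 600), 0]) cube([28, 54, 625]);
translate([0, 1246, 0]) rotate([0, atan2(175, 600), 0]) cube([28, 54, 625]);
translate([470, 1246, 0]) mirror([1, 0, 0]) rotate([0, atan2(175, 600), 0]) cube([28, 54, 625]);


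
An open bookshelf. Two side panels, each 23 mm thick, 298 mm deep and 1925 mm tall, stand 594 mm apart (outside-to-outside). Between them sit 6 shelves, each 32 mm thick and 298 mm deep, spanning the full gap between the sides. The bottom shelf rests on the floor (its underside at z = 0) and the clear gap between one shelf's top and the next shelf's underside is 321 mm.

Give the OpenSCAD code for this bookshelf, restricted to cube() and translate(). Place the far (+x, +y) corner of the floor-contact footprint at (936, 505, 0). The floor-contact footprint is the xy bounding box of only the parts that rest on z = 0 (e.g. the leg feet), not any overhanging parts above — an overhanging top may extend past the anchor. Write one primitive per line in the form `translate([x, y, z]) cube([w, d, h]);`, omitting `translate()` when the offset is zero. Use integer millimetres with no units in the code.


translate([342, 207, 0]) cube([23, 298, 1925]);
translate([913, 207, 0]) cube([23, 298, 1925]);
translate([365, 207, 0]) cube([548, 298, 32]);
translate([365, 207, 353]) cube([548, 298, 32]);
translate([365, 207, 706]) cube([548, 298, 32]);
translate([365, 207, 1059]) cube([548, 298, 32]);
translate([365, 207, 1412]) cube([548, 298, 32]);
translate([365, 207, 1765]) cube([548, 298, 32]);


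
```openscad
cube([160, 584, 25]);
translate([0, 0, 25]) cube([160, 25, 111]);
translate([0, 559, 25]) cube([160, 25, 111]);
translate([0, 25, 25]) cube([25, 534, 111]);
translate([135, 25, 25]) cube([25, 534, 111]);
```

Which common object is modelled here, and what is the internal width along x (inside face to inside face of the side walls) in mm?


An open box. The internal width is 110 mm.

A 160×584 base slab with four walls standing on it — an open box. The base is 160 mm wide and the walls are 25 mm thick, so the internal width is 160 − 2 × 25 = 110 mm.


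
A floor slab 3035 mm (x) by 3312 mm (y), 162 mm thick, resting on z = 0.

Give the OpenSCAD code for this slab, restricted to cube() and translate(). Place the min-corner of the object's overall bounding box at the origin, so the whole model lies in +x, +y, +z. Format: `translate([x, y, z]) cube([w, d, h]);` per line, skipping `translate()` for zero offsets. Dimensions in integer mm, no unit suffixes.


cube([3035, 3312, 162]);


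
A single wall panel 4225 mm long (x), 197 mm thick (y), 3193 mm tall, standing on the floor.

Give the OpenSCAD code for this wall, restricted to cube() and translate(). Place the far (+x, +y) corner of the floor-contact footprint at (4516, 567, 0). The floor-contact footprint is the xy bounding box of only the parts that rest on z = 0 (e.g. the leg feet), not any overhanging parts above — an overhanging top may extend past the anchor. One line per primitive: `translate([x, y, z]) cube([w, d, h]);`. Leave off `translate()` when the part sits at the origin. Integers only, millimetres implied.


translate([291, 370, 0]) cube([4225, 197, 3193]);


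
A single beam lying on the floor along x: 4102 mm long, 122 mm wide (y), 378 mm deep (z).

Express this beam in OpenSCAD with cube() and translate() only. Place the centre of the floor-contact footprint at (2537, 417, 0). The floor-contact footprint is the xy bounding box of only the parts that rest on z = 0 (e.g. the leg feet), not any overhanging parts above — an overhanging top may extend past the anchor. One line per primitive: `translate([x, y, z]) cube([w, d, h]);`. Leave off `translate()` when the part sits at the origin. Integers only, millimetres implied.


translate([486, 356, 0]) cube([4102, 122, 378]);


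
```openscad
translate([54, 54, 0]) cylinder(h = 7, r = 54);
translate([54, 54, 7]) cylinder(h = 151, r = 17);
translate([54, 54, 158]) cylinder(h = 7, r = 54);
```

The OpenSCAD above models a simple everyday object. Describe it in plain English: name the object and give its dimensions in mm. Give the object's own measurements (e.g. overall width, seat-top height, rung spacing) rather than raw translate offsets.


A spool: two coaxial disc flanges of radius 54 mm and thickness 7 mm, joined by a core cylinder of radius 17 mm and height 151 mm. The lower flange rests on z = 0 and the three cylinders share a vertical axis.


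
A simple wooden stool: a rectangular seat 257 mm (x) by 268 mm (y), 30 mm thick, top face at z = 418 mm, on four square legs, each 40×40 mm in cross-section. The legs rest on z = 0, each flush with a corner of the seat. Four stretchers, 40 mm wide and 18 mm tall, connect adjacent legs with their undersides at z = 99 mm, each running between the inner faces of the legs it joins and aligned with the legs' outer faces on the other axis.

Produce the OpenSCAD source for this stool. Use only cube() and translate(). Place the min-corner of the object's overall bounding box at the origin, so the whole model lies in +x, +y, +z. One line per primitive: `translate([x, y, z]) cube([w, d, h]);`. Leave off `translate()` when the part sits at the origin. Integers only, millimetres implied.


// leg_h = 418 - 30 = 388
// stretcher span = 257 - 2*40 = 177
translate([0, 0, 388]) cube([257, 268, 30]);
cube([40, 40, 388]);
translate([217, 0, 0]) cube([40, 40, 388]);
translate([0, 228, 0]) cube([40, 40, 388]);
translate([217, 228, 0]) cube([40, 40, 388]);
translate([40, 0, 99]) cube([177, 40, 18]);
translate([40, 228, 99]) cube([177, 40, 18]);
translate([0, 40, 99]) cube([40, 188, 18]);
translate([217, 40, 99]) cube([40, 188, 18]);


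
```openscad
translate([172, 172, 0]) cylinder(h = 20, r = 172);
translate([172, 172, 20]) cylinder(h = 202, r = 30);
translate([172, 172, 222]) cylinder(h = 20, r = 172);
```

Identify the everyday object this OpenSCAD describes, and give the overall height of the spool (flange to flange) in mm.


A spool. The overall height is 242 mm.

Three coaxial cylinders, large–small–large — a spool. Two 20 mm flanges and a 202 mm core give 20 + 202 + 20 = 242 mm.


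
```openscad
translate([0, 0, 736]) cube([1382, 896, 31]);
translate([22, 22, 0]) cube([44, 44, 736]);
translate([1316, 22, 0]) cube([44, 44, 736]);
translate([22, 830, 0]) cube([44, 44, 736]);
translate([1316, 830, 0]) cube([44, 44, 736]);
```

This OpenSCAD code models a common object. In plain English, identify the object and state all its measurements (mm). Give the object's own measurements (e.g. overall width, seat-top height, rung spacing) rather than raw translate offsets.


A table: top 1382 mm (x) × 896 mm (y), 31 mm thick, upper face at z = 767 mm, on four 44×44 mm square legs, each inset 22 mm from the nearest pair of top edges from z = 0 to the bottom of the top.


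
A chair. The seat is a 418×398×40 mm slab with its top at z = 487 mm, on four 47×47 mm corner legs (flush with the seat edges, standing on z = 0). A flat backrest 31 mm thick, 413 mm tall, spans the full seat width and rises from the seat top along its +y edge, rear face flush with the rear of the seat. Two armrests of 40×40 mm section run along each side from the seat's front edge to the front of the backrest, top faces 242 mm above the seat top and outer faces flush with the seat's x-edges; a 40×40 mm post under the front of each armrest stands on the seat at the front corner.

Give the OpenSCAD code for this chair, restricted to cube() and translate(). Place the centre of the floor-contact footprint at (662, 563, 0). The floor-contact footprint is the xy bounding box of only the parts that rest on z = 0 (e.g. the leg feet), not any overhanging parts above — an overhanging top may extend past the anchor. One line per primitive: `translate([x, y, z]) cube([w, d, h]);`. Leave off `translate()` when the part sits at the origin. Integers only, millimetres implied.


translate([453, 364, 447]) cube([418, 398, 40]);
translate([453, 364, 0]) cube([47, 47, 447]);
translate([824, 364, 0]) cube([47, 47, 447]);
translate([453, 715, 0]) cube([47, 47, 447]);
translate([824, 715, 0]) cube([47, 47, 447]);
translate([453, 731, 487]) cube([418, 31, 413]);
translate([453, 364, 689]) cube([40, 367, 40]);
translate([831, 364, 689]) cube([40, 367, 40]);
translate([453, 364, 487]) cube([40, 40, 202]);
translate([831, 364, 487]) cube([40, 40, 202]);
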